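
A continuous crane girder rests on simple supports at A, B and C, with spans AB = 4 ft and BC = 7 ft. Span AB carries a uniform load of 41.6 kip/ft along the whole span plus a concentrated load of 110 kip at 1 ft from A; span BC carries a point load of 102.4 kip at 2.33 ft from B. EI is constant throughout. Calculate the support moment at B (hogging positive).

M_B = 133.4 kip·ft

Release continuity at B by inserting a hinge; the redundant is the internal moment M_B. The primary structure is two simply-supported spans AB and BC.
End slopes at the hinge B, treating each span as simply supported:
  span AB: UDL 41.6: wL³/(24EI) = 110.9/EI
  span AB: point load 110 at a = 1: Pab(L + a)/(6LEI) = 68.75/EI
  span BC: point load 102.4 at a = 2.33: Pab(L + b)/(6LEI) = 309.6/EI
  relative rotation θ_0 = (179.7 + 309.6)/EI = 489.3/EI
A unit hogging moment at B produces rotation L₁/(3EI) + L₂/(3EI) = 3.667/EI.
Slope continuity at B: θ_0 = M_B·3.667/EI, so M_B = 489.3/3.667 = 133.4 kip·ft (hogging).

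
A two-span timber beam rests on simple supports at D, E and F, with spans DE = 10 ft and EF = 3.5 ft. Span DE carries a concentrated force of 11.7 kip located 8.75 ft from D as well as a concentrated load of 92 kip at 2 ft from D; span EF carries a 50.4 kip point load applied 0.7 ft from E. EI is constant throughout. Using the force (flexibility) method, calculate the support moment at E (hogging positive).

M_E = 80.89 kip·ft

Release continuity at E by inserting a hinge; the redundant is the internal moment M_E. The primary structure is two simply-supported spans DE and EF.
End slopes at the hinge E, treating each span as simply supported:
  span DE: point load 11.7 at a = 8.75: Pab(L + a)/(6LEI) = 39.99/EI
  span DE: point load 92 at a = 2: Pab(L + a)/(6LEI) = 294.4/EI
  span EF: point load 50.4 at a = 0.7: Pab(L + b)/(6LEI) = 29.64/EI
  relative rotation θ_0 = (334.4 + 29.64)/EI = 364/EI
A unit hogging moment at E produces rotation L₁/(3EI) + L₂/(3EI) = 4.5/EI.
Slope continuity at E: θ_0 = M_E·4.5/EI, so M_E = 364/4.5 = 80.89 kip·ft (hogging).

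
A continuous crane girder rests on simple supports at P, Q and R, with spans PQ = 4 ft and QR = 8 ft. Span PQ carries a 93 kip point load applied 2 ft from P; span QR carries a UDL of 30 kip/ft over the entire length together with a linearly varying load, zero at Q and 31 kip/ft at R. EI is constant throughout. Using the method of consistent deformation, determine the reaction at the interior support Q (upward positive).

Take M_Q as the redundant. Released structure: two simple spans PQ and QR with a hinge at Q.
Discontinuity in slope at Q on the released structure — sum the simple-span end rotations:
  span PQ: point load 93 at a = 2: Pab(L + a)/(6LEI) = 93/EI
  span QR: UDL 30: wL³/(24EI) = 640/EI
  span QR: triangular load, peak 31: 7w₀L³/(360EI) = 308.6/EI
  relative rotation θ_0 = (93 + 948.6)/EI = 1042/EI
A unit hogging moment at Q produces rotation L₁/(3EI) + L₂/(3EI) = 4/EI.
Compatibility: M_Q·(L₁+L₂)/(3EI) = θ_0, giving M_Q = 260.4 kip·ft (hogging).
Span PQ, ΣM about P with M_Q applied at Q: R_Q^{PQ}·4 = 186 + 260.4, so R_Q^{PQ} = 111.6 kip and R_P = 93 − 111.6 = -18.6 kip.
Span QR, ΣM about R: R_Q^{QR}·8 = 1291 + 260.4, so R_Q^{QR} = 193.9 kip and R_R = 364 − 193.9 = 170.1 kip.
R_Q = 111.6 + 193.9 = 305.5 kip.

R_Q = 305.5 kip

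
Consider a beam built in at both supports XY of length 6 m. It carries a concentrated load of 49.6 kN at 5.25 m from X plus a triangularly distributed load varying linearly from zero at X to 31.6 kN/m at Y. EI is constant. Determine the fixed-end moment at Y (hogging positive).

M_Y = 85.36 kN·m

Take the two fixed-end moments M_X, M_Y as redundants; the released structure is the simple span XY.
End rotations of the released simple span under the applied load (×1/EI):
  at X: point load 49.6 at a = 5.25: Pab(L + b)/(6LEI) = 36.62/EI
  at Y: point load 49.6 at a = 5.25: Pab(L + a)/(6LEI) = 61.03/EI
  at X: triangular load, peak 31.6: 7w₀L³/(360EI) = 132.7/EI
  at Y: triangular load, peak 31.6: w₀L³/(45EI) = 151.7/EI
  θ_X0 = 169.3/EI,  θ_Y0 = 212.7/EI
Flexibility coefficients: a unit moment at one end gives L/(3EI) there and L/(6EI) at the far end, so f₁₁ = f₂₂ = 2/EI and f₁₂ = f₂₁ = 1/EI.
Compatibility — zero rotation at each built-in end:
  2 M_X + 1 M_Y = 169.3
  1 M_X + 2 M_Y = 212.7
Solving the pair gives M_X = 41.99 kN·m and M_Y = 85.36 kN·m (hogging).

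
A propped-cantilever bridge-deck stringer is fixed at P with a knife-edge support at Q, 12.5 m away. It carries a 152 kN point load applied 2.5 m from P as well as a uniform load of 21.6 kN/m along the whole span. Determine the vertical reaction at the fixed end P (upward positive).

Release the roller at Q. Primary structure: cantilever fixed at P.
Free-end deflection of the primary structure under the applied loading (downward +):
  point load 152 at a = 2.5: Pa²(3L − a)/(6EI) = 5542/EI
  UDL 21.6: wL⁴/(8EI) = 65918/EI
  δ_0 = 71460/EI
Flexibility coefficient — unit upward force at Q: δ_{QQ} = L³/(3EI) = 651/EI.
The prop prevents deflection at Q: R_Q = δ_0/δ_{QQ} = 71460/651 = 109.8 kN.
Vertical equilibrium: R_P = ΣP − R_Q = 422 − 109.8 = 312.2 kN.

R_P = 312.2 kN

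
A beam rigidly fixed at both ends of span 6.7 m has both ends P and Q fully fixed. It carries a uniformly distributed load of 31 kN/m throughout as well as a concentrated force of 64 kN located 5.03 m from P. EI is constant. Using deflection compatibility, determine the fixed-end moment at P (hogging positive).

M_P = 136 kN·m

Release both end moments; the primary structure is a simply-supported span PQ with redundants M_P and M_Q.
On the primary (simply-supported) span, the end slopes from the loading are:
  at P: UDL 31: wL³/(24EI) = 388.5/EI
  at Q: UDL 31: wL³/(24EI) = 388.5/EI
  at P: point load 64 at a = 5.03: Pab(L + b)/(6LEI) = 111.9/EI
  at Q: point load 64 at a = 5.03: Pab(L + a)/(6LEI) = 156.9/EI
  θ_P0 = 500.4/EI,  θ_Q0 = 545.4/EI
Flexibility coefficients: a unit moment at one end gives L/(3EI) there and L/(6EI) at the far end, so f₁₁ = f₂₂ = 2.233/EI and f₁₂ = f₂₁ = 1.117/EI.
Compatibility — zero rotation at each built-in end:
  2.233 M_P + 1.117 M_Q = 500.4
  1.117 M_P + 2.233 M_Q = 545.4
Solving the pair gives M_P = 136 kN·m and M_Q = 176.2 kN·m (hogging).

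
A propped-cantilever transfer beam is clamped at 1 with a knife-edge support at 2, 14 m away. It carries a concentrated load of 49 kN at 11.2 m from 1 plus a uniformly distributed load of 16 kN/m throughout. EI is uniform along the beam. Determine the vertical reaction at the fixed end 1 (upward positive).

R_1 = 154.5 kN

Choose R_2 as the redundant. The primary structure is the cantilever fixed at 1.
Deflection at 2 on the released cantilever, summing each load's contribution:
  point load 49 at a = 11.2: Pa²(3L − a)/(6EI) = 31552/EI
  UDL 16: wL⁴/(8EI) = 76832/EI
  δ_0 = 108384/EI
Tip deflection under a unit load at 2: L³/(3EI) = 914.7/EI.
Compatibility at 2: δ_0 − R_2·δ_{22} = 0, so R_2 = 108384/914.7 = 118.5 kN.
Vertical equilibrium: R_1 = ΣP − R_2 = 273 − 118.5 = 154.5 kN.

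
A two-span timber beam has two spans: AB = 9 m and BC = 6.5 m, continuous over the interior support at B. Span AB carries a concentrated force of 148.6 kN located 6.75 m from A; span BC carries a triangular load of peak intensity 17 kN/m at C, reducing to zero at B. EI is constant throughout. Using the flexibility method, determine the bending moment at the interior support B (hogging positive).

M_B = 145 kN·m

Take M_B as the redundant. Released structure: two simple spans AB and BC with a hinge at B.
Discontinuity in slope at B on the released structure — sum the simple-span end rotations:
  span AB: point load 148.6 at a = 6.75: Pab(L + a)/(6LEI) = 658.3/EI
  span BC: triangular load, peak 17: 7w₀L³/(360EI) = 90.78/EI
  relative rotation θ_0 = (658.3 + 90.78)/EI = 749/EI
A unit hogging moment at B produces rotation L₁/(3EI) + L₂/(3EI) = 5.167/EI.
Slope continuity at B: θ_0 = M_B·5.167/EI, so M_B = 749/5.167 = 145 kN·m (hogging).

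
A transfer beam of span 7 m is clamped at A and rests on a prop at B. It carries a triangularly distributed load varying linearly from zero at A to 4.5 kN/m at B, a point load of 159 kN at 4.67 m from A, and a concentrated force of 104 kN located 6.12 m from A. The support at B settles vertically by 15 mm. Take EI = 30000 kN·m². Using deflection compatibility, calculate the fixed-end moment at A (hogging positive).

Remove the prop at B; the released (primary) structure is a cantilever built in at A.
Downward deflection at the released point B due to the loads:
  triangular load, peak 4.5 at the free end: 11w₀L⁴/(120EI) = 990.4/EI
  point load 159 at a = 4.67: Pa²(3L − a)/(6EI) = 9438/EI
  point load 104 at a = 6.12: Pa²(3L − a)/(6EI) = 9660/EI
  δ_0 = 20088/EI
Flexibility coefficient — unit upward force at B: δ_{BB} = L³/(3EI) = 114.3/EI.
With EI = 30000 kN·m²: δ_0 = 0.66961 m and δ_{BB} = 0.003811 m/kN.
Compatibility — the beam at B must follow the support down by 0.015 m: δ_0 − R_B·δ_{BB} = 0.015, so R_B = (0.66961 − 0.015)/0.003811 = 171.8 kN.
Moment equilibrium about A: M_A = Σ(load moments about A) − R_B·L = 1453 − 171.8×7 = 250.2 kN·m.

M_A = 250.2 kN·m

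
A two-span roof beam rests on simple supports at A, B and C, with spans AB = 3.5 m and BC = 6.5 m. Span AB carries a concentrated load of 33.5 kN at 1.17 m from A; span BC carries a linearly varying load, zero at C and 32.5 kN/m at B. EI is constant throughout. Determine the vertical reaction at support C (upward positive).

Take M_B as the redundant. Released structure: two simple spans AB and BC with a hinge at B.
Rotations at B on the released spans (each span's end-slope, ×1/EI):
  span AB: point load 33.5 at a = 1.17: Pab(L + a)/(6LEI) = 20.31/EI
  span BC: triangular load, peak 32.5: w₀L³/(45EI) = 198.3/EI
  relative rotation θ_0 = (20.31 + 198.3)/EI = 218.6/EI
A unit hogging moment at B produces rotation L₁/(3EI) + L₂/(3EI) = 3.333/EI.
Slope continuity at B: θ_0 = M_B·3.333/EI, so M_B = 218.6/3.333 = 65.59 kN·m (hogging).
Span BC, ΣM about C: R_B^{BC}·6.5 = 457.7 + 65.59, so R_B^{BC} = 80.51 kN and R_C = 105.6 − 80.51 = 25.12 kN.

R_C = 25.12 kN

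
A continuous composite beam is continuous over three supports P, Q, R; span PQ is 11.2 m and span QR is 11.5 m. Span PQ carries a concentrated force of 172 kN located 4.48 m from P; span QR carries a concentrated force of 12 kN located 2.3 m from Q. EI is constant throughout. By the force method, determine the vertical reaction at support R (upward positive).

R_R = -12.36 kN

Insert a hinge at Q; M_Q is the redundant, and each span becomes simply supported.
Discontinuity in slope at Q on the released structure — sum the simple-span end rotations:
  span PQ: point load 172 at a = 4.48: Pab(L + a)/(6LEI) = 1208/EI
  span QR: point load 12 at a = 2.3: Pab(L + b)/(6LEI) = 76.18/EI
  relative rotation θ_0 = (1208 + 76.18)/EI = 1284/EI
A unit hogging moment at Q produces rotation L₁/(3EI) + L₂/(3EI) = 7.567/EI.
Slope continuity at Q: θ_0 = M_Q·7.567/EI, so M_Q = 1284/7.567 = 169.7 kN·m (hogging).
Span QR, ΣM about R: R_Q^{QR}·11.5 = 110.4 + 169.7, so R_Q^{QR} = 24.36 kN and R_R = 12 − 24.36 = -12.36 kN.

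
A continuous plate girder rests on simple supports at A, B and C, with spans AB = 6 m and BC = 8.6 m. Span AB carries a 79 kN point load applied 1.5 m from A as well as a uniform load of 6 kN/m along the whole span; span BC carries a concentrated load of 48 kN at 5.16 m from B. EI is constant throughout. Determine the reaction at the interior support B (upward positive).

Take M_B as the redundant. Released structure: two simple spans AB and BC with a hinge at B.
Rotations at B on the released spans (each span's end-slope, ×1/EI):
  span AB: point load 79 at a = 1.5: Pab(L + a)/(6LEI) = 111.1/EI
  span AB: UDL 6: wL³/(24EI) = 54/EI
  span BC: point load 48 at a = 5.16: Pab(L + b)/(6LEI) = 198.8/EI
  relative rotation θ_0 = (165.1 + 198.8)/EI = 363.9/EI
A unit hogging moment at B produces rotation L₁/(3EI) + L₂/(3EI) = 4.867/EI.
Compatibility: M_B·(L₁+L₂)/(3EI) = θ_0, giving M_B = 74.77 kN·m (hogging).
Span AB, ΣM about A with M_B applied at B: R_B^{AB}·6 = 226.5 + 74.77, so R_B^{AB} = 50.21 kN and R_A = 115 − 50.21 = 64.79 kN.
Span BC, ΣM about C: R_B^{BC}·8.6 = 165.1 + 74.77, so R_B^{BC} = 27.89 kN and R_C = 48 − 27.89 = 20.11 kN.
R_B = 50.21 + 27.89 = 78.11 kN.

R_B = 78.11 kN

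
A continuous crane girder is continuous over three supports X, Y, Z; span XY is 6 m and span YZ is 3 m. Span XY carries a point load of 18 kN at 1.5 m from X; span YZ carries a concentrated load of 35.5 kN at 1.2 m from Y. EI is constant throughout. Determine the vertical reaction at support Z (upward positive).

Release continuity at Y by inserting a hinge; the redundant is the internal moment M_Y. The primary structure is two simply-supported spans XY and YZ.
Rotations at Y on the released spans (each span's end-slope, ×1/EI):
  span XY: point load 18 at a = 1.5: Pab(L + a)/(6LEI) = 25.31/EI
  span YZ: point load 35.5 at a = 1.2: Pab(L + b)/(6LEI) = 20.45/EI
  relative rotation θ_0 = (25.31 + 20.45)/EI = 45.76/EI
A unit hogging moment at Y produces rotation L₁/(3EI) + L₂/(3EI) = 3/EI.
Compatibility: M_Y·(L₁+L₂)/(3EI) = θ_0, giving M_Y = 15.25 kN·m (hogging).
Span YZ, ΣM about Z: R_Y^{YZ}·3 = 63.9 + 15.25, so R_Y^{YZ} = 26.38 kN and R_Z = 35.5 − 26.38 = 9.116 kN.

R_Z = 9.116 kN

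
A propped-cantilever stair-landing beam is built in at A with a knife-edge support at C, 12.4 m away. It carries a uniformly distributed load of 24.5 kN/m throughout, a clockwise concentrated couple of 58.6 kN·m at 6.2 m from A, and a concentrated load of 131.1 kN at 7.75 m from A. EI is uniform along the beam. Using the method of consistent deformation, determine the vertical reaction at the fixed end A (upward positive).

R_A = 254.8 kN

Release the roller at C. Primary structure: cantilever fixed at A.
Deflection at C on the released cantilever, summing each load's contribution:
  UDL 24.5: wL⁴/(8EI) = 72404/EI
  clockwise couple 58.6 at a = 6.2: M₀a(2L − a)/(2EI) = 3379/EI
  point load 131.1 at a = 7.75: Pa²(3L − a)/(6EI) = 38649/EI
  δ_0 = 114432/EI
Flexibility coefficient — unit upward force at C: δ_{CC} = L³/(3EI) = 635.5/EI.
Compatibility at C: δ_0 − R_C·δ_{CC} = 0, so R_C = 114432/635.5 = 180.1 kN.
Vertical equilibrium: R_A = ΣP − R_C = 434.9 − 180.1 = 254.8 kN.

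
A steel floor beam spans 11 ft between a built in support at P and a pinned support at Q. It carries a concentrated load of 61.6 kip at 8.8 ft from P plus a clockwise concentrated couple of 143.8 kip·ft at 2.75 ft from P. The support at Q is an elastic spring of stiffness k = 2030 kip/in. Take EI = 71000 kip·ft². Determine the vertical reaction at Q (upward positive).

Release the roller at Q. Primary structure: cantilever fixed at P.
Free-end deflection of the primary structure under the applied loading (downward +):
  point load 61.6 at a = 8.8: Pa²(3L − a)/(6EI) = 19240/EI
  clockwise couple 143.8 at a = 2.75: M₀a(2L − a)/(2EI) = 3806/EI
  δ_0 = 23046/EI
Flexibility coefficient — unit upward force at Q: δ_{QQ} = L³/(3EI) = 443.7/EI.
With EI = 71000 kip·ft²: δ_0 = 0.3246 ft and δ_{QQ} = 0.006249 ft/kip.
Compatibility — the spring shortens by R_Q/k under the reaction it provides: δ_0 − R_Q·δ_{QQ} = R_Q/k. With 1/k = 1/(2030×12) ft/kip = 0.000041 ft/kip, R_Q = δ_0 / (δ_{QQ} + 1/k) = 0.3246 / (0.006249 + 0.000041) = 51.61 kip.

R_Q = 51.61 kip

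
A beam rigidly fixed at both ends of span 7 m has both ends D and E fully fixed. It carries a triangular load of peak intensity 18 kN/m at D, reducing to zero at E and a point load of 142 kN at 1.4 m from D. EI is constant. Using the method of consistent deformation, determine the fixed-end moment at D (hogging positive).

M_D = 171.3 kN·m

Release both end moments; the primary structure is a simply-supported span DE with redundants M_D and M_E.
On the primary (simply-supported) span, the end slopes from the loading are:
  at D: triangular load, peak 18: w₀L³/(45EI) = 137.2/EI
  at E: triangular load, peak 18: 7w₀L³/(360EI) = 120/EI
  at D: point load 142 at a = 1.4: Pab(L + b)/(6LEI) = 334/EI
  at E: point load 142 at a = 1.4: Pab(L + a)/(6LEI) = 222.7/EI
  θ_D0 = 471.2/EI,  θ_E0 = 342.7/EI
Flexibility coefficients: a unit moment at one end gives L/(3EI) there and L/(6EI) at the far end, so f₁₁ = f₂₂ = 2.333/EI and f₁₂ = f₂₁ = 1.167/EI.
Compatibility — zero rotation at each built-in end:
  2.333 M_D + 1.167 M_E = 471.2
  1.167 M_D + 2.333 M_E = 342.7
Solving the pair gives M_D = 171.3 kN·m and M_E = 61.21 kN·m (hogging).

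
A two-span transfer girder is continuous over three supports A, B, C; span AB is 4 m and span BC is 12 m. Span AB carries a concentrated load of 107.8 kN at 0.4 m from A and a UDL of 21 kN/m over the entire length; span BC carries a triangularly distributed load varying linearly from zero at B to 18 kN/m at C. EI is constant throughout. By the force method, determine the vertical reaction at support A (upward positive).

Take M_B as the redundant. Released structure: two simple spans AB and BC with a hinge at B.
Rotations at B on the released spans (each span's end-slope, ×1/EI):
  span AB: point load 107.8 at a = 0.4: Pab(L + a)/(6LEI) = 28.46/EI
  span AB: UDL 21: wL³/(24EI) = 56/EI
  span BC: triangular load, peak 18: 7w₀L³/(360EI) = 604.8/EI
  relative rotation θ_0 = (84.46 + 604.8)/EI = 689.3/EI
A unit hogging moment at B produces rotation L₁/(3EI) + L₂/(3EI) = 5.333/EI.
Slope continuity at B: θ_0 = M_B·5.333/EI, so M_B = 689.3/5.333 = 129.2 kN·m (hogging).
Span AB, ΣM about A with M_B applied at B: R_B^{AB}·4 = 211.1 + 129.2, so R_B^{AB} = 85.09 kN and R_A = 191.8 − 85.09 = 106.7 kN.

R_A = 106.7 kN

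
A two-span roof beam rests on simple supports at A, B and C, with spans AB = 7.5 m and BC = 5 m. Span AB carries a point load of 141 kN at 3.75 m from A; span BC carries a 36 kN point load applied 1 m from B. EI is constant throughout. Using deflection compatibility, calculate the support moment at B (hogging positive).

M_B = 129.3 kN·m

Insert a hinge at B; M_B is the redundant, and each span becomes simply supported.
Rotations at B on the released spans (each span's end-slope, ×1/EI):
  span AB: point load 141 at a = 3.75: Pab(L + a)/(6LEI) = 495.7/EI
  span BC: point load 36 at a = 1: Pab(L + b)/(6LEI) = 43.2/EI
  relative rotation θ_0 = (495.7 + 43.2)/EI = 538.9/EI
A unit hogging moment at B produces rotation L₁/(3EI) + L₂/(3EI) = 4.167/EI.
Compatibility: M_B·(L₁+L₂)/(3EI) = θ_0, giving M_B = 129.3 kN·m (hogging).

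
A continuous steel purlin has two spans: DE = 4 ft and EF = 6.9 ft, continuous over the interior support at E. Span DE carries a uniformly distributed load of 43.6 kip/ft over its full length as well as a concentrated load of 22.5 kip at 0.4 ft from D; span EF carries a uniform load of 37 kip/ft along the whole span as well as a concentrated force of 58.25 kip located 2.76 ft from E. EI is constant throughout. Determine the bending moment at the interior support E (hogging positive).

Release continuity at E by inserting a hinge; the redundant is the internal moment M_E. The primary structure is two simply-supported spans DE and EF.
Discontinuity in slope at E on the released structure — sum the simple-span end rotations:
  span DE: UDL 43.6: wL³/(24EI) = 116.3/EI
  span DE: point load 22.5 at a = 0.4: Pab(L + a)/(6LEI) = 5.94/EI
  span EF: UDL 37: wL³/(24EI) = 506.5/EI
  span EF: point load 58.25 at a = 2.76: Pab(L + b)/(6LEI) = 177.5/EI
  relative rotation θ_0 = (122.2 + 683.9)/EI = 806.1/EI
A unit hogging moment at E produces rotation L₁/(3EI) + L₂/(3EI) = 3.633/EI.
Slope continuity at E: θ_0 = M_E·3.633/EI, so M_E = 806.1/3.633 = 221.9 kip·ft (hogging).

M_E = 221.9 kip·ft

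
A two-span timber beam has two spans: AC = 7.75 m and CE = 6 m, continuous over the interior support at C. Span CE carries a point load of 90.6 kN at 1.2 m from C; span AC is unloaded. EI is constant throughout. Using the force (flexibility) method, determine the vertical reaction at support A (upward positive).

R_A = -4.407 kN

Insert a hinge at C; M_C is the redundant, and each span becomes simply supported.
Discontinuity in slope at C on the released structure — sum the simple-span end rotations:
  span CE: point load 90.6 at a = 1.2: Pab(L + b)/(6LEI) = 156.6/EI
  relative rotation θ_0 = (0 + 156.6)/EI = 156.6/EI
A unit hogging moment at C produces rotation L₁/(3EI) + L₂/(3EI) = 4.583/EI.
Slope continuity at C: θ_0 = M_C·4.583/EI, so M_C = 156.6/4.583 = 34.16 kN·m (hogging).
Span AC, ΣM about A with M_C applied at C: R_C^{AC}·7.75 = 0 + 34.16, so R_C^{AC} = 4.407 kN and R_A = 0 − 4.407 = -4.407 kN.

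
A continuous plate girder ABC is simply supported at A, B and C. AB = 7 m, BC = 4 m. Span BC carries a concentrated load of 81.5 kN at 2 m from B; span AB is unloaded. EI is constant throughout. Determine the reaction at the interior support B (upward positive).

Insert a hinge at B; M_B is the redundant, and each span becomes simply supported.
Rotations at B on the released spans (each span's end-slope, ×1/EI):
  span BC: point load 81.5 at a = 2: Pab(L + b)/(6LEI) = 81.5/EI
  relative rotation θ_0 = (0 + 81.5)/EI = 81.5/EI
A unit hogging moment at B produces rotation L₁/(3EI) + L₂/(3EI) = 3.667/EI.
Slope continuity at B: θ_0 = M_B·3.667/EI, so M_B = 81.5/3.667 = 22.23 kN·m (hogging).
Span AB, ΣM about A with M_B applied at B: R_B^{AB}·7 = 0 + 22.23, so R_B^{AB} = 3.175 kN and R_A = 0 − 3.175 = -3.175 kN.
Span BC, ΣM about C: R_B^{BC}·4 = 163 + 22.23, so R_B^{BC} = 46.31 kN and R_C = 81.5 − 46.31 = 35.19 kN.
R_B = 3.175 + 46.31 = 49.48 kN.

R_B = 49.48 kN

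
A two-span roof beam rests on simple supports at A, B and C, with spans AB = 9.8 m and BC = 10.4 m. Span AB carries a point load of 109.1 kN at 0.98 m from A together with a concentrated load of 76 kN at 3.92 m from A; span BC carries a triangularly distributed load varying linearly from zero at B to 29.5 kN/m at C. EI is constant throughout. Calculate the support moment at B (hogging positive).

M_B = 182.2 kN·m

Insert a hinge at B; M_B is the redundant, and each span becomes simply supported.
Rotations at B on the released spans (each span's end-slope, ×1/EI):
  span AB: point load 109.1 at a = 0.98: Pab(L + a)/(6LEI) = 172.9/EI
  span AB: point load 76 at a = 3.92: Pab(L + a)/(6LEI) = 408.7/EI
  span BC: triangular load, peak 29.5: 7w₀L³/(360EI) = 645.2/EI
  relative rotation θ_0 = (581.6 + 645.2)/EI = 1227/EI
A unit hogging moment at B produces rotation L₁/(3EI) + L₂/(3EI) = 6.733/EI.
Compatibility: M_B·(L₁+L₂)/(3EI) = θ_0, giving M_B = 182.2 kN·m (hogging).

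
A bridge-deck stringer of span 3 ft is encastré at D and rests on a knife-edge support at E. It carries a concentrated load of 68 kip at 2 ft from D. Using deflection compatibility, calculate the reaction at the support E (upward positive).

R_E = 35.26 kip

Release the roller at E. Primary structure: cantilever fixed at D.
Free-end deflection of the primary structure under the applied loading (downward +):
  point load 68 at a = 2: Pa²(3L − a)/(6EI) = 317.3/EI
Tip deflection under a unit load at E: L³/(3EI) = 9/EI.
The prop prevents deflection at E: R_E = δ_0/δ_{EE} = 317.3/9 = 35.26 kip.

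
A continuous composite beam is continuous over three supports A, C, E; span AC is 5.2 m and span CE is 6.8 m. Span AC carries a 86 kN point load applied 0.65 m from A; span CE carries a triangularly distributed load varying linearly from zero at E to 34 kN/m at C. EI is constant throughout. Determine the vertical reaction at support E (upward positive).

Release continuity at C by inserting a hinge; the redundant is the internal moment M_C. The primary structure is two simply-supported spans AC and CE.
Rotations at C on the released spans (each span's end-slope, ×1/EI):
  span AC: point load 86 at a = 0.65: Pab(L + a)/(6LEI) = 47.69/EI
  span CE: triangular load, peak 34: w₀L³/(45EI) = 237.6/EI
  relative rotation θ_0 = (47.69 + 237.6)/EI = 285.3/EI
A unit hogging moment at C produces rotation L₁/(3EI) + L₂/(3EI) = 4/EI.
Slope continuity at C: θ_0 = M_C·4/EI, so M_C = 285.3/4 = 71.32 kN·m (hogging).
Span CE, ΣM about E: R_C^{CE}·6.8 = 524.1 + 71.32, so R_C^{CE} = 87.55 kN and R_E = 115.6 − 87.55 = 28.05 kN.

R_E = 28.05 kN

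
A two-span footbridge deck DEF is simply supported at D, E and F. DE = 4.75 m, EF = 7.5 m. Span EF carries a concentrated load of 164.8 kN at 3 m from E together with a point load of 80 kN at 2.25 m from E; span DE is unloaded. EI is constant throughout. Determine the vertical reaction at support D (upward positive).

R_D = -44.39 kN

Release continuity at E by inserting a hinge; the redundant is the internal moment M_E. The primary structure is two simply-supported spans DE and EF.
End slopes at the hinge E, treating each span as simply supported:
  span EF: point load 164.8 at a = 3: Pab(L + b)/(6LEI) = 593.3/EI
  span EF: point load 80 at a = 2.25: Pab(L + b)/(6LEI) = 267.8/EI
  relative rotation θ_0 = (0 + 861)/EI = 861/EI
A unit hogging moment at E produces rotation L₁/(3EI) + L₂/(3EI) = 4.083/EI.
Slope continuity at E: θ_0 = M_E·4.083/EI, so M_E = 861/4.083 = 210.9 kN·m (hogging).
Span DE, ΣM about D with M_E applied at E: R_E^{DE}·4.75 = 0 + 210.9, so R_E^{DE} = 44.39 kN and R_D = 0 − 44.39 = -44.39 kN.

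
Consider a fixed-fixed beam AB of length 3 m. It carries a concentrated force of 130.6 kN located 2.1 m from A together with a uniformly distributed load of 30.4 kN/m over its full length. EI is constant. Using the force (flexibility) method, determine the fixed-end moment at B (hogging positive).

M_B = 80.39 kN·m

Take the two fixed-end moments M_A, M_B as redundants; the released structure is the simple span AB.
Simple-span end rotations at A and B under the given loads:
  at A: point load 130.6 at a = 2.1: Pab(L + b)/(6LEI) = 53.48/EI
  at B: point load 130.6 at a = 2.1: Pab(L + a)/(6LEI) = 69.94/EI
  at A: UDL 30.4: wL³/(24EI) = 34.2/EI
  at B: UDL 30.4: wL³/(24EI) = 34.2/EI
  θ_A0 = 87.68/EI,  θ_B0 = 104.1/EI
Flexibility coefficients: a unit moment at one end gives L/(3EI) there and L/(6EI) at the far end, so f₁₁ = f₂₂ = 1/EI and f₁₂ = f₂₁ = 0.5/EI.
Compatibility — zero rotation at each built-in end:
  1 M_A + 0.5 M_B = 87.68
  0.5 M_A + 1 M_B = 104.1
Solving the pair gives M_A = 47.48 kN·m and M_B = 80.39 kN·m (hogging).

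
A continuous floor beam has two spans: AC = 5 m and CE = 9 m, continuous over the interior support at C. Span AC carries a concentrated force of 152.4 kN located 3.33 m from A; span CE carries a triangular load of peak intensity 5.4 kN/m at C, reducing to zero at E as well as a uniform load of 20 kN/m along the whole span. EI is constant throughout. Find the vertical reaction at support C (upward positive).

Take M_C as the redundant. Released structure: two simple spans AC and CE with a hinge at C.
Rotations at C on the released spans (each span's end-slope, ×1/EI):
  span AC: point load 152.4 at a = 3.33: Pab(L + a)/(6LEI) = 235.3/EI
  span CE: triangular load, peak 5.4: w₀L³/(45EI) = 87.48/EI
  span CE: UDL 20: wL³/(24EI) = 607.5/EI
  relative rotation θ_0 = (235.3 + 695)/EI = 930.3/EI
A unit hogging moment at C produces rotation L₁/(3EI) + L₂/(3EI) = 4.667/EI.
Compatibility: M_C·(L₁+L₂)/(3EI) = θ_0, giving M_C = 199.4 kN·m (hogging).
Span AC, ΣM about A with M_C applied at C: R_C^{AC}·5 = 507.5 + 199.4, so R_C^{AC} = 141.4 kN and R_A = 152.4 − 141.4 = 11.03 kN.
Span CE, ΣM about E: R_C^{CE}·9 = 955.8 + 199.4, so R_C^{CE} = 128.4 kN and R_E = 204.3 − 128.4 = 75.95 kN.
R_C = 141.4 + 128.4 = 269.7 kN.

R_C = 269.7 kN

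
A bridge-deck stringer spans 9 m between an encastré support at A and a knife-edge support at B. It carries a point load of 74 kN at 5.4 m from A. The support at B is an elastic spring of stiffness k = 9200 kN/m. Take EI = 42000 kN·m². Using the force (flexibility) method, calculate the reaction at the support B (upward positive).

R_B = 31.38 kN

Choose R_B as the redundant. The primary structure is the cantilever fixed at A.
Downward deflection at the released point B due to the loads:
  point load 74 at a = 5.4: Pa²(3L − a)/(6EI) = 7768/EI
Tip deflection under a unit load at B: L³/(3EI) = 243/EI.
With EI = 42000 kN·m²: δ_0 = 0.18496 m and δ_{BB} = 0.005786 m/kN.
Compatibility — the spring shortens by R_B/k under the reaction it provides: δ_0 − R_B·δ_{BB} = R_B/k. With 1/k = 0.000109 m/kN, R_B = δ_0 / (δ_{BB} + 1/k) = 0.18496 / (0.005786 + 0.000109) = 31.38 kN.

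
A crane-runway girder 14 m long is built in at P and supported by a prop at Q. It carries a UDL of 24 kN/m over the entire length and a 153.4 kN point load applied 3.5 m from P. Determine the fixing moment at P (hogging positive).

M_P = 940.3 kN·m

Choose R_Q as the redundant. The primary structure is the cantilever fixed at P.
Downward deflection at the released point Q due to the loads:
  UDL 24: wL⁴/(8EI) = 115248/EI
  point load 153.4 at a = 3.5: Pa²(3L − a)/(6EI) = 12058/EI
  δ_0 = 127306/EI
Flexibility coefficient — unit upward force at Q: δ_{QQ} = L³/(3EI) = 914.7/EI.
The prop prevents deflection at Q: R_Q = δ_0/δ_{QQ} = 127306/914.7 = 139.2 kN.
Moment equilibrium about P: M_P = Σ(load moments about P) − R_Q·L = 2889 − 139.2×14 = 940.3 kN·m.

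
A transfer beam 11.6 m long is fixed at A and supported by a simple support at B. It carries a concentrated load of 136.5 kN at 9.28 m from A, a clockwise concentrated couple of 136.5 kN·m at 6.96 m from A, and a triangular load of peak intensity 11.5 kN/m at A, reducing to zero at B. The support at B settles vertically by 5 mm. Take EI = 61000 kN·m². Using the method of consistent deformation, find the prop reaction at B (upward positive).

Remove the prop at B; the released (primary) structure is a cantilever built in at A.
Free-end deflection of the primary structure under the applied loading (downward +):
  point load 136.5 at a = 9.28: Pa²(3L − a)/(6EI) = 49999/EI
  clockwise couple 136.5 at a = 6.96: M₀a(2L − a)/(2EI) = 7714/EI
  triangular load, peak 11.5 at the fixed end: w₀L⁴/(30EI) = 6941/EI
  δ_0 = 64654/EI
Flexibility coefficient — unit upward force at B: δ_{BB} = L³/(3EI) = 520.3/EI.
With EI = 61000 kN·m²: δ_0 = 1.0599 m and δ_{BB} = 0.008529 m/kN.
Compatibility — the beam at B must follow the support down by 0.005 m: δ_0 − R_B·δ_{BB} = 0.005, so R_B = (1.0599 − 0.005)/0.008529 = 123.7 kN.

R_B = 123.7 kN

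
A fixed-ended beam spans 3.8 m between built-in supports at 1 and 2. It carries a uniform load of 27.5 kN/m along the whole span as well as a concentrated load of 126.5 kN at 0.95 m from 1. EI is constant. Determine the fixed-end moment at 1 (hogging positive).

M_1 = 100.7 kN·m

Take the two fixed-end moments M_1, M_2 as redundants; the released structure is the simple span 12.
End rotations of the released simple span under the applied load (×1/EI):
  at 1: UDL 27.5: wL³/(24EI) = 62.87/EI
  at 2: UDL 27.5: wL³/(24EI) = 62.87/EI
  at 1: point load 126.5 at a = 0.95: Pab(L + b)/(6LEI) = 99.9/EI
  at 2: point load 126.5 at a = 0.95: Pab(L + a)/(6LEI) = 71.35/EI
  θ_10 = 162.8/EI,  θ_20 = 134.2/EI
Flexibility coefficients: a unit moment at one end gives L/(3EI) there and L/(6EI) at the far end, so f₁₁ = f₂₂ = 1.267/EI and f₁₂ = f₂₁ = 0.6333/EI.
Compatibility — zero rotation at each built-in end:
  1.267 M_1 + 0.6333 M_2 = 162.8
  0.6333 M_1 + 1.267 M_2 = 134.2
Solving the pair gives M_1 = 100.7 kN·m and M_2 = 55.62 kN·m (hogging).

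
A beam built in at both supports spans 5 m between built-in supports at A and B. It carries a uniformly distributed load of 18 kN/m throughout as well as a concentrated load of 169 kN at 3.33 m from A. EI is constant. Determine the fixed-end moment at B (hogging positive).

M_B = 162.7 kN·m

Take the two fixed-end moments M_A, M_B as redundants; the released structure is the simple span AB.
On the primary (simply-supported) span, the end slopes from the loading are:
  at A: UDL 18: wL³/(24EI) = 93.75/EI
  at B: UDL 18: wL³/(24EI) = 93.75/EI
  at A: point load 169 at a = 3.33: Pab(L + b)/(6LEI) = 209/EI
  at B: point load 169 at a = 3.33: Pab(L + a)/(6LEI) = 261/EI
  θ_A0 = 302.7/EI,  θ_B0 = 354.7/EI
Flexibility coefficients: a unit moment at one end gives L/(3EI) there and L/(6EI) at the far end, so f₁₁ = f₂₂ = 1.667/EI and f₁₂ = f₂₁ = 0.8333/EI.
Compatibility — zero rotation at each built-in end:
  1.667 M_A + 0.8333 M_B = 302.7
  0.8333 M_A + 1.667 M_B = 354.7
Solving the pair gives M_A = 100.3 kN·m and M_B = 162.7 kN·m (hogging).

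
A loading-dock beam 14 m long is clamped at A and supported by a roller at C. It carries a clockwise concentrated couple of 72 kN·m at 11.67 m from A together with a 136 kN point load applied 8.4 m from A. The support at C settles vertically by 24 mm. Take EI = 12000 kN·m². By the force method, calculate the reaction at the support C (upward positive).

Choose R_C as the redundant. The primary structure is the cantilever fixed at A.
Primary-structure tip deflection at C by superposition:
  clockwise couple 72 at a = 11.67: M₀a(2L − a)/(2EI) = 6861/EI
  point load 136 at a = 8.4: Pa²(3L − a)/(6EI) = 53738/EI
  δ_0 = 60599/EI
Tip deflection under a unit load at C: L³/(3EI) = 914.7/EI.
With EI = 12000 kN·m²: δ_0 = 5.0499 m and δ_{CC} = 0.076222 m/kN.
Compatibility — the beam at C must follow the support down by 0.024 m: δ_0 − R_C·δ_{CC} = 0.024, so R_C = (5.0499 − 0.024)/0.076222 = 65.94 kN.

R_C = 65.94 kN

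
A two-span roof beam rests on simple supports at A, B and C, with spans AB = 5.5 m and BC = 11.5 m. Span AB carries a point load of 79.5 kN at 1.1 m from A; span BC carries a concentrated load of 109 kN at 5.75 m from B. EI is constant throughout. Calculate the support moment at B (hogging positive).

Take M_B as the redundant. Released structure: two simple spans AB and BC with a hinge at B.
End slopes at the hinge B, treating each span as simply supported:
  span AB: point load 79.5 at a = 1.1: Pab(L + a)/(6LEI) = 76.96/EI
  span BC: point load 109 at a = 5.75: Pab(L + b)/(6LEI) = 901/EI
  relative rotation θ_0 = (76.96 + 901)/EI = 977.9/EI
A unit hogging moment at B produces rotation L₁/(3EI) + L₂/(3EI) = 5.667/EI.
Slope continuity at B: θ_0 = M_B·5.667/EI, so M_B = 977.9/5.667 = 172.6 kN·m (hogging).

M_B = 172.6 kN·m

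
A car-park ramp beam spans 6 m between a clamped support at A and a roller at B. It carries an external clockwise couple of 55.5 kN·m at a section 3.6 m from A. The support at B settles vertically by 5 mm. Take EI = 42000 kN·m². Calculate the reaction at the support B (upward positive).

Take the reaction at B as the redundant and release it; the primary structure is a cantilever fixed at A.
Free-end deflection of the primary structure under the applied loading (downward +):
  clockwise couple 55.5 at a = 3.6: M₀a(2L − a)/(2EI) = 839.2/EI
Flexibility coefficient — unit upward force at B: δ_{BB} = L³/(3EI) = 72/EI.
With EI = 42000 kN·m²: δ_0 = 0.01998 m and δ_{BB} = 0.001714 m/kN.
Compatibility — the beam at B must follow the support down by 0.005 m: δ_0 − R_B·δ_{BB} = 0.005, so R_B = (0.01998 − 0.005)/0.001714 = 8.738 kN.

R_B = 8.738 kN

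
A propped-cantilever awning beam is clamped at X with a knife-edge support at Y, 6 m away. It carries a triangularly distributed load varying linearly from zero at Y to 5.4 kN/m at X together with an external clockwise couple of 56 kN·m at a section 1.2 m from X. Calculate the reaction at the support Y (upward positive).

R_Y = 8.28 kN

Release the roller at Y. Primary structure: cantilever fixed at X.
Downward deflection at the released point Y due to the loads:
  triangular load, peak 5.4 at the fixed end: w₀L⁴/(30EI) = 233.3/EI
  clockwise couple 56 at a = 1.2: M₀a(2L − a)/(2EI) = 362.9/EI
  δ_0 = 596.2/EI
Flexibility coefficient — unit upward force at Y: δ_{YY} = L³/(3EI) = 72/EI.
The prop prevents deflection at Y: R_Y = δ_0/δ_{YY} = 596.2/72 = 8.28 kN.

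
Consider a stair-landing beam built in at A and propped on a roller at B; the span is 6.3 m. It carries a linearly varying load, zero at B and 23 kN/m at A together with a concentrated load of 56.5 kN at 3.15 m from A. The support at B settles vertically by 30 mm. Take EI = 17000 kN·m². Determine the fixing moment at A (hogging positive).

Take the reaction at B as the redundant and release it; the primary structure is a cantilever fixed at A.
Downward deflection at the released point B due to the loads:
  triangular load, peak 23 at the fixed end: w₀L⁴/(30EI) = 1208/EI
  point load 56.5 at a = 3.15: Pa²(3L − a)/(6EI) = 1472/EI
  δ_0 = 2679/EI
Flexibility coefficient — unit upward force at B: δ_{BB} = L³/(3EI) = 83.35/EI.
With EI = 17000 kN·m²: δ_0 = 0.15761 m and δ_{BB} = 0.004903 m/kN.
Compatibility — the beam at B must follow the support down by 0.03 m: δ_0 − R_B·δ_{BB} = 0.03, so R_B = (0.15761 − 0.03)/0.004903 = 26.03 kN.
Moment equilibrium about A: M_A = Σ(load moments about A) − R_B·L = 330.1 − 26.03×6.3 = 166.1 kN·m.

M_A = 166.1 kN·m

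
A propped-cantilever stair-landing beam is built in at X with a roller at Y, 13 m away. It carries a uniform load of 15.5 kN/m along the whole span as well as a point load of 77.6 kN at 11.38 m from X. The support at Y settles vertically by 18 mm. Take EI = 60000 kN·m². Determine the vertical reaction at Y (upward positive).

Choose R_Y as the redundant. The primary structure is the cantilever fixed at X.
Primary-structure tip deflection at Y by superposition:
  UDL 15.5: wL⁴/(8EI) = 55337/EI
  point load 77.6 at a = 11.38: Pa²(3L − a)/(6EI) = 46261/EI
  δ_0 = 101598/EI
Flexibility coefficient — unit upward force at Y: δ_{YY} = L³/(3EI) = 732.3/EI.
With EI = 60000 kN·m²: δ_0 = 1.6933 m and δ_{YY} = 0.012206 m/kN.
Compatibility — the beam at Y must follow the support down by 0.018 m: δ_0 − R_Y·δ_{YY} = 0.018, so R_Y = (1.6933 − 0.018)/0.012206 = 137.3 kN.

R_Y = 137.3 kN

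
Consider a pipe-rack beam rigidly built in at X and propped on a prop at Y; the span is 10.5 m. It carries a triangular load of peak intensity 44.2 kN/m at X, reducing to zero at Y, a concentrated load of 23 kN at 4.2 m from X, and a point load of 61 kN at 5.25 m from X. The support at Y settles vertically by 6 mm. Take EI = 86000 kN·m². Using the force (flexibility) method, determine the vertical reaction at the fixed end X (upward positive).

R_X = 247.1 kN

Take the reaction at Y as the redundant and release it; the primary structure is a cantilever fixed at X.
Primary-structure tip deflection at Y by superposition:
  triangular load, peak 44.2 at the fixed end: w₀L⁴/(30EI) = 17908/EI
  point load 23 at a = 4.2: Pa²(3L − a)/(6EI) = 1846/EI
  point load 61 at a = 5.25: Pa²(3L − a)/(6EI) = 7356/EI
  δ_0 = 27110/EI
Tip deflection under a unit load at Y: L³/(3EI) = 385.9/EI.
With EI = 86000 kN·m²: δ_0 = 0.31524 m and δ_{YY} = 0.004487 m/kN.
Compatibility — the beam at Y must follow the support down by 0.006 m: δ_0 − R_Y·δ_{YY} = 0.006, so R_Y = (0.31524 − 0.006)/0.004487 = 68.92 kN.
Vertical equilibrium: R_X = ΣP − R_Y = 316.1 − 68.92 = 247.1 kN.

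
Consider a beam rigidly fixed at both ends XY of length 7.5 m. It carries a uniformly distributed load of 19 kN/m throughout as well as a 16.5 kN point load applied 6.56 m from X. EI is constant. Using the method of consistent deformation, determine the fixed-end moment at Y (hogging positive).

M_Y = 100.9 kN·m

Release both end moments; the primary structure is a simply-supported span XY with redundants M_X and M_Y.
On the primary (simply-supported) span, the end slopes from the loading are:
  at X: UDL 19: wL³/(24EI) = 334/EI
  at Y: UDL 19: wL³/(24EI) = 334/EI
  at X: point load 16.5 at a = 6.56: Pab(L + b)/(6LEI) = 19.08/EI
  at Y: point load 16.5 at a = 6.56: Pab(L + a)/(6LEI) = 31.79/EI
  θ_X0 = 353.1/EI,  θ_Y0 = 365.8/EI
Flexibility coefficients: a unit moment at one end gives L/(3EI) there and L/(6EI) at the far end, so f₁₁ = f₂₂ = 2.5/EI and f₁₂ = f₂₁ = 1.25/EI.
Compatibility — zero rotation at each built-in end:
  2.5 M_X + 1.25 M_Y = 353.1
  1.25 M_X + 2.5 M_Y = 365.8
Solving the pair gives M_X = 90.76 kN·m and M_Y = 100.9 kN·m (hogging).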